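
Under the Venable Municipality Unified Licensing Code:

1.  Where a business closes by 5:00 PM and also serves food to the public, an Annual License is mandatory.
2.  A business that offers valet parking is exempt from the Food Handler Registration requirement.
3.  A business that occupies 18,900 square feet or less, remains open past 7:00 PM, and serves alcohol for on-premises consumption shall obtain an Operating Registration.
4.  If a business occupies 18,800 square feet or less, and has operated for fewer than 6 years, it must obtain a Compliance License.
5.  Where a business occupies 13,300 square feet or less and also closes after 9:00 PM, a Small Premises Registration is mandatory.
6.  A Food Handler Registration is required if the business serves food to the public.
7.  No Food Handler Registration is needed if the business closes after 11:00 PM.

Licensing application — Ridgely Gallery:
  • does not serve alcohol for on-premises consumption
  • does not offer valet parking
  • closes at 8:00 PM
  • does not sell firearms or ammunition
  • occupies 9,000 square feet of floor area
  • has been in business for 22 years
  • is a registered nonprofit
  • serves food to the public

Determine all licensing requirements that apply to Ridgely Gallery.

Food Handler Registration

1. closes 8:00 PM, after 5:00 PM; serves food to the public → Annual License not required.
2. does not offer valet parking → Food Handler Registration exemption does not apply.
3. floor area 9,000 square feet ≤ 18,900 square feet; closes 8:00 PM, after 7:00 PM; does not serve alcohol for on-premises consumption → Operating Registration not required.
4. floor area 9,000 square feet ≤ 18,800 square feet; years in business 22 ≥ 6 → Compliance License not required.
5. floor area 9,000 square feet ≤ 13,300 square feet; closes 8:00 PM, at/before 9:00 PM → Small Premises Registration not required.
6. serves food to the public → Food Handler Registration required.
7. closes 8:00 PM, at/before 11:00 PM → Food Handler Registration exemption does not apply.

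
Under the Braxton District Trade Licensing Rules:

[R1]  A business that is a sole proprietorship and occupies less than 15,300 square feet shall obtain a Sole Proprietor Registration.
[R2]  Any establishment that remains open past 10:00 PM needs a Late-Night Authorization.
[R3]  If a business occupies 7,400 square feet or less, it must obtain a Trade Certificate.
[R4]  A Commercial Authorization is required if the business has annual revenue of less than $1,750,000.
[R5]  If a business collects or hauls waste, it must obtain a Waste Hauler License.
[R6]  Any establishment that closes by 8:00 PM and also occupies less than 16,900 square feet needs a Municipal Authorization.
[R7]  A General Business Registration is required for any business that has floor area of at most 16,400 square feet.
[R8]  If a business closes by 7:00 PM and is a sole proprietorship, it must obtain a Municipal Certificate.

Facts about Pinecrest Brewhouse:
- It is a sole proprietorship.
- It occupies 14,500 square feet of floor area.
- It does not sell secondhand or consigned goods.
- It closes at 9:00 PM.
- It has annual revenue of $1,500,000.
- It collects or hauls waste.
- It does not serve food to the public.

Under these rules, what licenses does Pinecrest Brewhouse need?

Commercial Authorization, General Business Registration, Sole Proprietor Registration, Waste Hauler License

[R1] is a sole proprietorship; floor area 14,500 square feet < 15,300 square feet → Sole Proprietor Registration required.
[R2] closes 9:00 PM, at/before 10:00 PM → Late-Night Authorization not required.
[R3] floor area 14,500 square feet > 7,400 square feet → Trade Certificate not required.
[R4] revenue $1,500,000 < $1,750,000 → Commercial Authorization required.
[R5] collects or hauls waste → Waste Hauler License required.
[R6] closes 9:00 PM, after 8:00 PM; floor area 14,500 square feet < 16,900 square feet → Municipal Authorization not required.
[R7] floor area 14,500 square feet ≤ 16,400 square feet → General Business Registration required.
[R8] closes 9:00 PM, after 7:00 PM; is a sole proprietorship → Municipal Certificate not required.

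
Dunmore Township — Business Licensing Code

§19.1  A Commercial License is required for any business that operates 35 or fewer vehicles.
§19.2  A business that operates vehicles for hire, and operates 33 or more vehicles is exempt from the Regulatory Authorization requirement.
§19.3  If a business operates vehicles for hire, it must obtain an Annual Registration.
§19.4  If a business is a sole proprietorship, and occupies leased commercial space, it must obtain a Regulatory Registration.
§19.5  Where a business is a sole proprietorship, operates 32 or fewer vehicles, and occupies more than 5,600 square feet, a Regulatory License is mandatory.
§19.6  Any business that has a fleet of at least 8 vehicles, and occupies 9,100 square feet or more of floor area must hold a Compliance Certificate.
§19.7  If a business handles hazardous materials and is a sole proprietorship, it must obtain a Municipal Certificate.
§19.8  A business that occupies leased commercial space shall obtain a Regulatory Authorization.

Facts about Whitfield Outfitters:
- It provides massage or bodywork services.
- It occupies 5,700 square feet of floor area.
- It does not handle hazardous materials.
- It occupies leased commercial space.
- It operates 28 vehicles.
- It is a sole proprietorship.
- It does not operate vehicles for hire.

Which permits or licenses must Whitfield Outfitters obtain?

§19.1 vehicles 28 ≤ 35 → Commercial License required.
§19.2 does not operate vehicles for hire; vehicles 28 < 33 → Regulatory Authorization exemption does not apply.
§19.3 does not operate vehicles for hire → Annual Registration not required.
§19.4 is a sole proprietorship; occupies leased commercial space → Regulatory Registration required.
§19.5 is a sole proprietorship; vehicles 28 ≤ 32; floor area 5,700 square feet > 5,600 square feet → Regulatory License required.
§19.6 vehicles 28 ≥ 8; floor area 5,700 square feet < 9,100 square feet → Compliance Certificate not required.
§19.7 does not handle hazardous materials; is a sole proprietorship → Municipal Certificate not required.
§19.8 occupies leased commercial space → Regulatory Authorization required.

Commercial License, Regulatory Authorization, Regulatory License, Regulatory Registration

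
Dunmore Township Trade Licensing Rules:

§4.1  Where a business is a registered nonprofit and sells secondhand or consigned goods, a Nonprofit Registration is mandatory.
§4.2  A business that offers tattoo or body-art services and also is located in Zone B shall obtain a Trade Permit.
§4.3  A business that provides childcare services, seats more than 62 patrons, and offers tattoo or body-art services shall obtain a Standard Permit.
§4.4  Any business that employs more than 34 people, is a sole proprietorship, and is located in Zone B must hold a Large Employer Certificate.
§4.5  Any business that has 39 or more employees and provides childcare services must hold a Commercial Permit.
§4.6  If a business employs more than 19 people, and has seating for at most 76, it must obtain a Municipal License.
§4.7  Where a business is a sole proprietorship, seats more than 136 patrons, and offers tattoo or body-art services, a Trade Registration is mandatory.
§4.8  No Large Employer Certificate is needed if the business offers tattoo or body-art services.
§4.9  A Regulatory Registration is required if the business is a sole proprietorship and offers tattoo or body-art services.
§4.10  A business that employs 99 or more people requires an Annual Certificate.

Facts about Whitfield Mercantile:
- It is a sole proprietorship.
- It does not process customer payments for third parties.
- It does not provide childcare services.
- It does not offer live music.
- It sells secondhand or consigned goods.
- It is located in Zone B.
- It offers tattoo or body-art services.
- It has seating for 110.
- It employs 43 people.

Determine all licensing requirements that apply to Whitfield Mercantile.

Regulatory Registration, Trade Permit

§4.1 is a sole proprietorship (not: is a registered nonprofit); sells secondhand or consigned goods → Nonprofit Registration not required.
§4.2 offers tattoo or body-art services; is located in Zone B → Trade Permit required.
§4.3 does not provide childcare services; seating 110 > 62; offers tattoo or body-art services → Standard Permit not required.
§4.4 employees 43 > 34; is a sole proprietorship; is located in Zone B → Large Employer Certificate required.
§4.5 employees 43 ≥ 39; does not provide childcare services → Commercial Permit not required.
§4.6 employees 43 > 19; seating 110 > 76 → Municipal License not required.
§4.7 is a sole proprietorship; seating 110 ≤ 136; offers tattoo or body-art services → Trade Registration not required.
§4.8 offers tattoo or body-art services → exempt from Large Employer Certificate.
§4.9 is a sole proprietorship; offers tattoo or body-art services → Regulatory Registration required.
§4.10 employees 43 < 99 → Annual Certificate not required.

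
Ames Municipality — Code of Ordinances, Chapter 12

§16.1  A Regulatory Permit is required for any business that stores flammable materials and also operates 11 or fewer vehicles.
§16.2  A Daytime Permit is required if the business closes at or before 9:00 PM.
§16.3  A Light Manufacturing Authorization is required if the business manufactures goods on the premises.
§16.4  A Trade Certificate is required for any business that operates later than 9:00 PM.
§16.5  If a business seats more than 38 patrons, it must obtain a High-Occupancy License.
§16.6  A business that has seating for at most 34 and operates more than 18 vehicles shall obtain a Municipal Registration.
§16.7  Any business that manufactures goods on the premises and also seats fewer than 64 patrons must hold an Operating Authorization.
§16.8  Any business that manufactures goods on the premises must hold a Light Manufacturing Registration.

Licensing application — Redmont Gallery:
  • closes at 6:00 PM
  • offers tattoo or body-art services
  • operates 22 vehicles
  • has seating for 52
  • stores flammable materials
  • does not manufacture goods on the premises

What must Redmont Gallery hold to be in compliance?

Daytime Permit, High-Occupancy License

§16.1 stores flammable materials; vehicles 22 > 11 → Regulatory Permit not required.
§16.2 closes 6:00 PM, at/before 9:00 PM → Daytime Permit required.
§16.3 does not manufacture goods on the premises → Light Manufacturing Authorization not required.
§16.4 closes 6:00 PM, at/before 9:00 PM → Trade Certificate not required.
§16.5 seating 52 > 38 → High-Occupancy License required.
§16.6 seating 52 > 34; vehicles 22 > 18 → Municipal Registration not required.
§16.7 does not manufacture goods on the premises; seating 52 < 64 → Operating Authorization not required.
§16.8 does not manufacture goods on the premises → Light Manufacturing Registration not required.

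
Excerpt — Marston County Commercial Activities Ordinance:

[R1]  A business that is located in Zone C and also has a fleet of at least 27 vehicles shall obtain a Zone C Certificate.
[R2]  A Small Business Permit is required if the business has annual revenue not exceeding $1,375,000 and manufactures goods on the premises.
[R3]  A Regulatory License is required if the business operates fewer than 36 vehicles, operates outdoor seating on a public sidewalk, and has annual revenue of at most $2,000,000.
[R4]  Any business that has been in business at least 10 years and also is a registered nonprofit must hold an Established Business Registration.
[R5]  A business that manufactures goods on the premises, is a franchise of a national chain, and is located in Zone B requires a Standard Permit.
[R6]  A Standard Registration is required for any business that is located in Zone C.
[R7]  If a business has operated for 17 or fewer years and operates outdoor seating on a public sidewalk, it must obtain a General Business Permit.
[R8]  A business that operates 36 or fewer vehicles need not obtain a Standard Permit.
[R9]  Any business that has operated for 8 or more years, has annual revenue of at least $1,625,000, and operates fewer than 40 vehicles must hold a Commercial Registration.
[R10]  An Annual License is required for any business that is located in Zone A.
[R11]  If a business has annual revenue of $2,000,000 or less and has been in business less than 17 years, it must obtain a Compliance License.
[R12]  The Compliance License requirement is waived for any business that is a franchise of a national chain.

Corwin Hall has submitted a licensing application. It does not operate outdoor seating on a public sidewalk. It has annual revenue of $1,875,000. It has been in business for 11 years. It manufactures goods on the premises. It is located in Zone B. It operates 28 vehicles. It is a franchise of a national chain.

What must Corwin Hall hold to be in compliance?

Commercial Registration

[R1] is located in Zone B (not: is located in Zone C); vehicles 28 ≥ 27 → Zone C Certificate not required.
[R2] revenue $1,875,000 > $1,375,000; manufactures goods on the premises → Small Business Permit not required.
[R3] vehicles 28 < 36; does not operate outdoor seating on a public sidewalk; revenue $1,875,000 ≤ $2,000,000 → Regulatory License not required.
[R4] years in business 11 ≥ 10; is a franchise of a national chain (not: is a registered nonprofit) → Established Business Registration not required.
[R5] manufactures goods on the premises; is a franchise of a national chain; is located in Zone B → Standard Permit required.
[R6] is located in Zone B (not: is located in Zone C) → Standard Registration not required.
[R7] years in business 11 ≤ 17; does not operate outdoor seating on a public sidewalk → General Business Permit not required.
[R8] vehicles 28 ≤ 36 → exempt from Standard Permit.
[R9] years in business 11 ≥ 8; revenue $1,875,000 ≥ $1,625,000; vehicles 28 < 40 → Commercial Registration required.
[R10] is located in Zone B (not: is located in Zone A) → Annual License not required.
[R11] revenue $1,875,000 ≤ $2,000,000; years in business 11 < 17 → Compliance License required.
[R12] is a franchise of a national chain → exempt from Compliance License.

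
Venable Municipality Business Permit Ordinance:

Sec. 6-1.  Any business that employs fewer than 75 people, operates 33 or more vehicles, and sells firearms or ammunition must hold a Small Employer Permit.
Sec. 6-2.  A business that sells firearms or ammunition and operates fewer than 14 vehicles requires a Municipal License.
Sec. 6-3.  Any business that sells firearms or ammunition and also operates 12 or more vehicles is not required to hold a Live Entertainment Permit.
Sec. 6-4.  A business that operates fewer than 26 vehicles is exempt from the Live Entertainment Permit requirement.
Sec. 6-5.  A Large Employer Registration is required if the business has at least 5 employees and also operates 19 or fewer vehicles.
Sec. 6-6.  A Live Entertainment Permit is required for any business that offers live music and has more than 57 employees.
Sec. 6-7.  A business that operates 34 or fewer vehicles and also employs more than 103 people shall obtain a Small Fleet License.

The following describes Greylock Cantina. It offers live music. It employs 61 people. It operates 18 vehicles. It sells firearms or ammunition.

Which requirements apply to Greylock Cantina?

Sec. 6-1. employees 61 < 75; vehicles 18 < 33; sells firearms or ammunition → Small Employer Permit not required.
Sec. 6-2. sells firearms or ammunition; vehicles 18 ≥ 14 → Municipal License not required.
Sec. 6-3. sells firearms or ammunition; vehicles 18 ≥ 12 → exempt from Live Entertainment Permit.
Sec. 6-4. vehicles 18 < 26 → exempt from Live Entertainment Permit.
Sec. 6-5. employees 61 ≥ 5; vehicles 18 ≤ 19 → Large Employer Registration required.
Sec. 6-6. offers live music; employees 61 > 57 → Live Entertainment Permit required.
Sec. 6-7. vehicles 18 ≤ 34; employees 61 ≤ 103 → Small Fleet License not required.

Large Employer Registration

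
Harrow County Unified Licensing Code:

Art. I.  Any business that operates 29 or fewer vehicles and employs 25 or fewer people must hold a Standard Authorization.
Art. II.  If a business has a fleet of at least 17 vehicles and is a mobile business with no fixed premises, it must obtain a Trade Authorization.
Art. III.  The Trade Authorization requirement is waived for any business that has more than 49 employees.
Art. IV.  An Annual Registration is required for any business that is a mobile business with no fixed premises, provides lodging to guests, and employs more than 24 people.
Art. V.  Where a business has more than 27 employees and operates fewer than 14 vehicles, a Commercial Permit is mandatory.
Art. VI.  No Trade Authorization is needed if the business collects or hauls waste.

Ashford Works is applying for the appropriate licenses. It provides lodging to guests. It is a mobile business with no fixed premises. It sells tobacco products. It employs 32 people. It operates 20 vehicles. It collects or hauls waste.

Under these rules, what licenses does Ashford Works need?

Art. I. vehicles 20 ≤ 29; employees 32 > 25 → Standard Authorization not required.
Art. II. vehicles 20 ≥ 17; is a mobile business with no fixed premises → Trade Authorization required.
Art. III. employees 32 ≤ 49 → Trade Authorization exemption does not apply.
Art. IV. is a mobile business with no fixed premises; provides lodging to guests; employees 32 > 24 → Annual Registration required.
Art. V. employees 32 > 27; vehicles 20 ≥ 14 → Commercial Permit not required.
Art. VI. collects or hauls waste → exempt from Trade Authorization.

Annual Registration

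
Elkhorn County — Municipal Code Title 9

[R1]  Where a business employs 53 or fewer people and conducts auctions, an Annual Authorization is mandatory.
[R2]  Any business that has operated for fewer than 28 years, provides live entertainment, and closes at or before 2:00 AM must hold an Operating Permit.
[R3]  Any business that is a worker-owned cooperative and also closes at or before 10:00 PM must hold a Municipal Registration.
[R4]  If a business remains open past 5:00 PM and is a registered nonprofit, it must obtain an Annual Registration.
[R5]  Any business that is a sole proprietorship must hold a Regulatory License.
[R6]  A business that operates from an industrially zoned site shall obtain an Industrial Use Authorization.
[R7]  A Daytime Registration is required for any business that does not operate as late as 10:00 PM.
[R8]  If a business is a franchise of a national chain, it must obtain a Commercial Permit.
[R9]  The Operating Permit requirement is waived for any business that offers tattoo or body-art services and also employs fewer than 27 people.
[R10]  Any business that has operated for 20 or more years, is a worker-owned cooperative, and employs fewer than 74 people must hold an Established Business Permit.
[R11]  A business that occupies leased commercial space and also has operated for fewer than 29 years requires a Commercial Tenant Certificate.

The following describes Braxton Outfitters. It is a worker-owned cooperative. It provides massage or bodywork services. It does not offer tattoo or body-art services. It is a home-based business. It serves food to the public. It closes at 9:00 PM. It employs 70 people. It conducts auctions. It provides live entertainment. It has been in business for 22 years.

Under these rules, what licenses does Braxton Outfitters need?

Daytime Registration, Established Business Permit, Municipal Registration, Operating Permit

[R1] employees 70 > 53; conducts auctions → Annual Authorization not required.
[R2] years in business 22 < 28; provides live entertainment; closes 9:00 PM, at/before 2:00 AM → Operating Permit required.
[R3] is a worker-owned cooperative; closes 9:00 PM, at/before 10:00 PM → Municipal Registration required.
[R4] closes 9:00 PM, after 5:00 PM; is a worker-owned cooperative (not: is a registered nonprofit) → Annual Registration not required.
[R5] is a worker-owned cooperative (not: is a sole proprietorship) → Regulatory License not required.
[R6] is a home-based business (not: operates from an industrially zoned site) → Industrial Use Authorization not required.
[R7] closes 9:00 PM, at/before 10:00 PM → Daytime Registration required.
[R8] is a worker-owned cooperative (not: is a franchise of a national chain) → Commercial Permit not required.
[R9] does not offer tattoo or body-art services; employees 70 ≥ 27 → Operating Permit exemption does not apply.
[R10] years in business 22 ≥ 20; is a worker-owned cooperative; employees 70 < 74 → Established Business Permit required.
[R11] is a home-based business (not: occupies leased commercial space); years in business 22 < 29 → Commercial Tenant Certificate not required.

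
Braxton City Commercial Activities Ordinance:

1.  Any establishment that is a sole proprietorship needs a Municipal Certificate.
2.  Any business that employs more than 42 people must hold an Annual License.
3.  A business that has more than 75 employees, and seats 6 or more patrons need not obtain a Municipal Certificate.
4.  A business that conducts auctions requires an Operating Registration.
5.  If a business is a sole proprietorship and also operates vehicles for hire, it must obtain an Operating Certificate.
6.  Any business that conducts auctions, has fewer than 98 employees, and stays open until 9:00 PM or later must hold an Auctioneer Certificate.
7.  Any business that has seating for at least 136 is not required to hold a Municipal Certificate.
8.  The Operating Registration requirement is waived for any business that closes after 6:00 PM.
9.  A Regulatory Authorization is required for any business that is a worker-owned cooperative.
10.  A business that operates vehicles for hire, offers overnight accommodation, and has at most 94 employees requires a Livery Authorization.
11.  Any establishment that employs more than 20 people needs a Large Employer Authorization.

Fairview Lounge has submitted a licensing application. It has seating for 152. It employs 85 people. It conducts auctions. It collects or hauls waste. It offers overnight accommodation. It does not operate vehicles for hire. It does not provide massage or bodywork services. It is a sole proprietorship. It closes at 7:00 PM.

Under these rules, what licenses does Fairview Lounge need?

Annual License, Large Employer Authorization

1. is a sole proprietorship → Municipal Certificate required.
2. employees 85 > 42 → Annual License required.
3. employees 85 > 75; seating 152 ≥ 6 → exempt from Municipal Certificate.
4. conducts auctions → Operating Registration required.
5. is a sole proprietorship; does not operate vehicles for hire → Operating Certificate not required.
6. conducts auctions; employees 85 < 98; closes 7:00 PM, at/before 9:00 PM → Auctioneer Certificate not required.
7. seating 152 ≥ 136 → exempt from Municipal Certificate.
8. closes 7:00 PM, after 6:00 PM → exempt from Operating Registration.
9. is a sole proprietorship (not: is a worker-owned cooperative) → Regulatory Authorization not required.
10. does not operate vehicles for hire; offers overnight accommodation; employees 85 ≤ 94 → Livery Authorization not required.
11. employees 85 > 20 → Large Employer Authorization required.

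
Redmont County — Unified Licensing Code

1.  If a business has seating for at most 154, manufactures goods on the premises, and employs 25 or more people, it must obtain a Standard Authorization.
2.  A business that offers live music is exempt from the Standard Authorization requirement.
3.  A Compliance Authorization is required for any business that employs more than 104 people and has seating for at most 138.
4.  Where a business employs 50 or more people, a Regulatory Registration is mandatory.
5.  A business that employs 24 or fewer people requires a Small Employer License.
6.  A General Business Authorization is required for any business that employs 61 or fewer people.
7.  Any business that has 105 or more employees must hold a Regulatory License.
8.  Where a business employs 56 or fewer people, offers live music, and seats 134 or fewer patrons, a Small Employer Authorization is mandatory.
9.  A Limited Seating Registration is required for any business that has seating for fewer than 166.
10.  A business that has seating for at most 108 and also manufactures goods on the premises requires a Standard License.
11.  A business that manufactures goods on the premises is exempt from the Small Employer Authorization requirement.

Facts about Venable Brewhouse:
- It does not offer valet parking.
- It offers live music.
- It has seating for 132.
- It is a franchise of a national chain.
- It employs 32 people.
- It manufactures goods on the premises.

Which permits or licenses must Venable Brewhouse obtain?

General Business Authorization, Limited Seating Registration

1. seating 132 ≤ 154; manufactures goods on the premises; employees 32 ≥ 25 → Standard Authorization required.
2. offers live music → exempt from Standard Authorization.
3. employees 32 ≤ 104; seating 132 ≤ 138 → Compliance Authorization not required.
4. employees 32 < 50 → Regulatory Registration not required.
5. employees 32 > 24 → Small Employer License not required.
6. employees 32 ≤ 61 → General Business Authorization required.
7. employees 32 < 105 → Regulatory License not required.
8. employees 32 ≤ 56; offers live music; seating 132 ≤ 134 → Small Employer Authorization required.
9. seating 132 < 166 → Limited Seating Registration required.
10. seating 132 > 108; manufactures goods on the premises → Standard License not required.
11. manufactures goods on the premises → exempt from Small Employer Authorization.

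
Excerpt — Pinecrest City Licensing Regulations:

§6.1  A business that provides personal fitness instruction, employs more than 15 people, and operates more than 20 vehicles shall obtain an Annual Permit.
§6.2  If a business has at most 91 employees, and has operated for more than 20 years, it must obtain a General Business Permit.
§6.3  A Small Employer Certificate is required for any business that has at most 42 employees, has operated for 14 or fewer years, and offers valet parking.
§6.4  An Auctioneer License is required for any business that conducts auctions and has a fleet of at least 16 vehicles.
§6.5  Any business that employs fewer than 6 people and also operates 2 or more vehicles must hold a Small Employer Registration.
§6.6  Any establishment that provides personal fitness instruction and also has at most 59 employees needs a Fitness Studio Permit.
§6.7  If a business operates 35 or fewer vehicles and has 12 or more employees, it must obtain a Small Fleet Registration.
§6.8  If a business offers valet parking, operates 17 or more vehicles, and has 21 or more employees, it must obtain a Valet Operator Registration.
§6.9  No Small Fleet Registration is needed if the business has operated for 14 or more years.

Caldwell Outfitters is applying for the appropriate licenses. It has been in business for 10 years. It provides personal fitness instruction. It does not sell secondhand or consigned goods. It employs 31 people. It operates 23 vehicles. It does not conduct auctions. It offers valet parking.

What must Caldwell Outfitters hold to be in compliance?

§6.1 provides personal fitness instruction; employees 31 > 15; vehicles 23 > 20 → Annual Permit required.
§6.2 employees 31 ≤ 91; years in business 10 ≤ 20 → General Business Permit not required.
§6.3 employees 31 ≤ 42; years in business 10 ≤ 14; offers valet parking → Small Employer Certificate required.
§6.4 does not conduct auctions; vehicles 23 ≥ 16 → Auctioneer License not required.
§6.5 employees 31 ≥ 6; vehicles 23 ≥ 2 → Small Employer Registration not required.
§6.6 provides personal fitness instruction; employees 31 ≤ 59 → Fitness Studio Permit required.
§6.7 vehicles 23 ≤ 35; employees 31 ≥ 12 → Small Fleet Registration required.
§6.8 offers valet parking; vehicles 23 ≥ 17; employees 31 ≥ 21 → Valet Operator Registration required.
§6.9 years in business 10 < 14 → Small Fleet Registration exemption does not apply.

Annual Permit, Fitness Studio Permit, Small Employer Certificate, Small Fleet Registration, Valet Operator Registration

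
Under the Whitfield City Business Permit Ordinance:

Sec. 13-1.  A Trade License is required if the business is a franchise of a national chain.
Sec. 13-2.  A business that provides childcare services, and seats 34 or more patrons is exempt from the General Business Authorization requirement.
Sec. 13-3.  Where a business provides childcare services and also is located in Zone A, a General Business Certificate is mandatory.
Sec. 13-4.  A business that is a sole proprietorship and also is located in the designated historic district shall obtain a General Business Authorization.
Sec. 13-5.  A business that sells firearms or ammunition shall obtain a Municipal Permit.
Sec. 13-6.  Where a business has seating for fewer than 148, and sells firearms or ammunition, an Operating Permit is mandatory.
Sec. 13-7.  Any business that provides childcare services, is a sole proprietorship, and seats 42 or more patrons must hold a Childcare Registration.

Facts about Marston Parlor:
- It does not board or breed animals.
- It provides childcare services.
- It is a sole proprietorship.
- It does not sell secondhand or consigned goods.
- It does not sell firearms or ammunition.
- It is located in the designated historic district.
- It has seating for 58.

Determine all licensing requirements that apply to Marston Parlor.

Childcare Registration

Sec. 13-1. is a sole proprietorship (not: is a franchise of a national chain) → Trade License not required.
Sec. 13-2. provides childcare services; seating 58 ≥ 34 → exempt from General Business Authorization.
Sec. 13-3. provides childcare services; is located in the designated historic district (not: is located in Zone A) → General Business Certificate not required.
Sec. 13-4. is a sole proprietorship; is located in the designated historic district → General Business Authorization required.
Sec. 13-5. does not sell firearms or ammunition → Municipal Permit not required.
Sec. 13-6. seating 58 < 148; does not sell firearms or ammunition → Operating Permit not required.
Sec. 13-7. provides childcare services; is a sole proprietorship; seating 58 ≥ 42 → Childcare Registration required.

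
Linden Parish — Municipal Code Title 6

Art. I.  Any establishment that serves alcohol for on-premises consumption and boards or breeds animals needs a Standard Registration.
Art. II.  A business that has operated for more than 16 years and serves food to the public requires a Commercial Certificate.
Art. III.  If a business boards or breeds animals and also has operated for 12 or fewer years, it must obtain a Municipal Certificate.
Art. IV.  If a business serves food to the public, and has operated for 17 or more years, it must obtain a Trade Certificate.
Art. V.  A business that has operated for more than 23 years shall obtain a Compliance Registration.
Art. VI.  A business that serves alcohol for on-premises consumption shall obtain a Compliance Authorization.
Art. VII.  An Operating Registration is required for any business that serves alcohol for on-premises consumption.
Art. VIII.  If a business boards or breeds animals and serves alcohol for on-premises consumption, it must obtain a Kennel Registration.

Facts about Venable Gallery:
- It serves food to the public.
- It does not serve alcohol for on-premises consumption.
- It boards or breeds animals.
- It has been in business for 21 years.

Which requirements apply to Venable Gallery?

Art. I. does not serve alcohol for on-premises consumption; boards or breeds animals → Standard Registration not required.
Art. II. years in business 21 > 16; serves food to the public → Commercial Certificate required.
Art. III. boards or breeds animals; years in business 21 > 12 → Municipal Certificate not required.
Art. IV. serves food to the public; years in business 21 ≥ 17 → Trade Certificate required.
Art. V. years in business 21 ≤ 23 → Compliance Registration not required.
Art. VI. does not serve alcohol for on-premises consumption → Compliance Authorization not required.
Art. VII. does not serve alcohol for on-premises consumption → Operating Registration not required.
Art. VIII. boards or breeds animals; does not serve alcohol for on-premises consumption → Kennel Registration not required.

Commercial Certificate, Trade Certificate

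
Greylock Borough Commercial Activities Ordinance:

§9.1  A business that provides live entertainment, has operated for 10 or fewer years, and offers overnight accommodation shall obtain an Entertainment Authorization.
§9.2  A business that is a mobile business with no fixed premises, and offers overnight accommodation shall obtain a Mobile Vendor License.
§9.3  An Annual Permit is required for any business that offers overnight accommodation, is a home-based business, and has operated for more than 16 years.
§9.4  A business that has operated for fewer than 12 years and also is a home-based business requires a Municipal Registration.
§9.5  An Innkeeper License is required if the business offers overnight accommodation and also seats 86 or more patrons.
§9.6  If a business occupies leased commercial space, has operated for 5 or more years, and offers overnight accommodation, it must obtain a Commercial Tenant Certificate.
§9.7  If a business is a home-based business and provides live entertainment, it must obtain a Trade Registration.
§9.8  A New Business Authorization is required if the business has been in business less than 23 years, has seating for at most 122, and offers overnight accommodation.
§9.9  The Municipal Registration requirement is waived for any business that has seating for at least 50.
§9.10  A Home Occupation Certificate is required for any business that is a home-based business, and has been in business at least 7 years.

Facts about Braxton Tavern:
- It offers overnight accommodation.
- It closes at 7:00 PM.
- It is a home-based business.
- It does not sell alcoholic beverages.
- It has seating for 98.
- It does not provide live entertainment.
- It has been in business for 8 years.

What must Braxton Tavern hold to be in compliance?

§9.1 does not provide live entertainment; years in business 8 ≤ 10; offers overnight accommodation → Entertainment Authorization not required.
§9.2 is a home-based business (not: is a mobile business with no fixed premises); offers overnight accommodation → Mobile Vendor License not required.
§9.3 offers overnight accommodation; is a home-based business; years in business 8 ≤ 16 → Annual Permit not required.
§9.4 years in business 8 < 12; is a home-based business → Municipal Registration required.
§9.5 offers overnight accommodation; seating 98 ≥ 86 → Innkeeper License required.
§9.6 is a home-based business (not: occupies leased commercial space); years in business 8 ≥ 5; offers overnight accommodation → Commercial Tenant Certificate not required.
§9.7 is a home-based business; does not provide live entertainment → Trade Registration not required.
§9.8 years in business 8 < 23; seating 98 ≤ 122; offers overnight accommodation → New Business Authorization required.
§9.9 seating 98 ≥ 50 → exempt from Municipal Registration.
§9.10 is a home-based business; years in business 8 ≥ 7 → Home Occupation Certificate required.

Home Occupation Certificate, Innkeeper License, New Business Authorization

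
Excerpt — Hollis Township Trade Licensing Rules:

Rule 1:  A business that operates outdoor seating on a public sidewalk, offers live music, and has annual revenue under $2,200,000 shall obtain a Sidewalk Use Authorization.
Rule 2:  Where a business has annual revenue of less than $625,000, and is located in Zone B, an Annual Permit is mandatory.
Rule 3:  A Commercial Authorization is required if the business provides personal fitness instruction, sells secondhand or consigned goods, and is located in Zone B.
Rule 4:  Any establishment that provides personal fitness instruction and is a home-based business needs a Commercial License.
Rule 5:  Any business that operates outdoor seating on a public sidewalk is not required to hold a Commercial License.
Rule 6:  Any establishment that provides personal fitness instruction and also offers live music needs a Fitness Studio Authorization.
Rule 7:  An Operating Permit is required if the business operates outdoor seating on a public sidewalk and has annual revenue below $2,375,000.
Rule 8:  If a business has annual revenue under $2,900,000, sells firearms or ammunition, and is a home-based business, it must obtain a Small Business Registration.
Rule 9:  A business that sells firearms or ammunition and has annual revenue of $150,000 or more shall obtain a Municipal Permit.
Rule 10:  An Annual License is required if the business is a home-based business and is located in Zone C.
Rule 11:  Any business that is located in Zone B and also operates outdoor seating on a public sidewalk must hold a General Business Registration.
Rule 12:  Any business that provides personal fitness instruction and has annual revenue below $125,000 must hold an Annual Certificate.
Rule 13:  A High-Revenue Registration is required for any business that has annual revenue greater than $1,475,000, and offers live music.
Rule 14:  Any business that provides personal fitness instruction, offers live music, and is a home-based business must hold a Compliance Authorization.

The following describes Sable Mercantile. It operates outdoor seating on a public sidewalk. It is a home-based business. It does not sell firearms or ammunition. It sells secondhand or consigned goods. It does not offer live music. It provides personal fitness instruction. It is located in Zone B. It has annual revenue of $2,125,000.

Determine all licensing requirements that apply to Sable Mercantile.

Rule 1: operates outdoor seating on a public sidewalk; does not offer live music; revenue $2,125,000 < $2,200,000 → Sidewalk Use Authorization not required.
Rule 2: revenue $2,125,000 ≥ $625,000; is located in Zone B → Annual Permit not required.
Rule 3: provides personal fitness instruction; sells secondhand or consigned goods; is located in Zone B → Commercial Authorization required.
Rule 4: provides personal fitness instruction; is a home-based business → Commercial License required.
Rule 5: operates outdoor seating on a public sidewalk → exempt from Commercial License.
Rule 6: provides personal fitness instruction; does not offer live music → Fitness Studio Authorization not required.
Rule 7: operates outdoor seating on a public sidewalk; revenue $2,125,000 < $2,375,000 → Operating Permit required.
Rule 8: revenue $2,125,000 < $2,900,000; does not sell firearms or ammunition; is a home-based business → Small Business Registration not required.
Rule 9: does not sell firearms or ammunition; revenue $2,125,000 ≥ $150,000 → Municipal Permit not required.
Rule 10: is a home-based business; is located in Zone B (not: is located in Zone C) → Annual License not required.
Rule 11: is located in Zone B; operates outdoor seating on a public sidewalk → General Business Registration required.
Rule 12: provides personal fitness instruction; revenue $2,125,000 ≥ $125,000 → Annual Certificate not required.
Rule 13: revenue $2,125,000 > $1,475,000; does not offer live music → High-Revenue Registration not required.
Rule 14: provides personal fitness instruction; does not offer live music; is a home-based business → Compliance Authorization not required.

Commercial Authorization, General Business Registration, Operating Permit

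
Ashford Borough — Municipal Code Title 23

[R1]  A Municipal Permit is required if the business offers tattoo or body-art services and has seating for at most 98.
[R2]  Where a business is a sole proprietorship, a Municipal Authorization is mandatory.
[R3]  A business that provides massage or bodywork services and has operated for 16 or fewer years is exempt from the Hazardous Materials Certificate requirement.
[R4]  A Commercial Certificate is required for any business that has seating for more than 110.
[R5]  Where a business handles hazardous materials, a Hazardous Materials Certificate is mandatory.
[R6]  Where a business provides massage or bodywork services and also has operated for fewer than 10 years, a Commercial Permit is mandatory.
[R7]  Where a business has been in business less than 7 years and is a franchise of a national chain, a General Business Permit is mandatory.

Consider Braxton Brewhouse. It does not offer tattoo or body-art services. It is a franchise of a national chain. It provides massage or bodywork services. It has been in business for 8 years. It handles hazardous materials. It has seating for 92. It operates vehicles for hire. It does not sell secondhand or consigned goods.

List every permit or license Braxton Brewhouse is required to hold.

[R1] does not offer tattoo or body-art services; seating 92 ≤ 98 → Municipal Permit not required.
[R2] is a franchise of a national chain (not: is a sole proprietorship) → Municipal Authorization not required.
[R3] provides massage or bodywork services; years in business 8 ≤ 16 → exempt from Hazardous Materials Certificate.
[R4] seating 92 ≤ 110 → Commercial Certificate not required.
[R5] handles hazardous materials → Hazardous Materials Certificate required.
[R6] provides massage or bodywork services; years in business 8 < 10 → Commercial Permit required.
[R7] years in business 8 ≥ 7; is a franchise of a national chain → General Business Permit not required.

Commercial Permit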